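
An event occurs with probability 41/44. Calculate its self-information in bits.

Information content I(x) = -log₂(p(x))
I = -log₂(41/44) = -log₂(0.9318)
I = 0.1019 bits


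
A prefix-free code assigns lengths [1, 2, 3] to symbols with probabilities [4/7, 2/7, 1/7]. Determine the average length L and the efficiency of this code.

Average length L = Σ p_i × l_i = 1.5714 bits
Entropy H = 1.3788 bits
Efficiency η = H/L × 100% = 87.74%


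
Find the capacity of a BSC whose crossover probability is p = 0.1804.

For BSC with error probability p:
C = 1 - H(p) where H(p) is binary entropy
H(0.1804) = -0.1804 × log₂(0.1804) - 0.8196 × log₂(0.8196)
H(p) = 0.6810
C = 1 - 0.6810 = 0.3190 bits/use


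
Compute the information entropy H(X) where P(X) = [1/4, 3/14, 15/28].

H(X) = -Σ p(x) log₂ p(x)
  -1/4 × log₂(1/4) = 0.5000
  -3/14 × log₂(3/14) = 0.4762
  -15/28 × log₂(15/28) = 0.4824
H(X) = 1.4586 bits


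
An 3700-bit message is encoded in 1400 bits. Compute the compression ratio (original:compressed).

Compression ratio = Original / Compressed
= 3700 / 1400 = 2.64:1


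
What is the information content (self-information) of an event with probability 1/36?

Information content I(x) = -log₂(p(x))
I = -log₂(1/36) = -log₂(0.0278)
I = 5.1699 bits


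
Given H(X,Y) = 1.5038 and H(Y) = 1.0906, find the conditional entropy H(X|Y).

Chain rule: H(X,Y) = H(X|Y) + H(Y)
H(X|Y) = H(X,Y) - H(Y) = 1.5038 - 1.0906 = 0.4132 bits


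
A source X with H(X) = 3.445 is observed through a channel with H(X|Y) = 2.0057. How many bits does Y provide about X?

I(X;Y) = H(X) - H(X|Y)
I(X;Y) = 3.445 - 2.0057 = 1.4393 bits


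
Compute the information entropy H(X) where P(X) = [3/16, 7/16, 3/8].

H(X) = -Σ p(x) log₂ p(x)
  -3/16 × log₂(3/16) = 0.4528
  -7/16 × log₂(7/16) = 0.5218
  -3/8 × log₂(3/8) = 0.5306
H(X) = 1.5052 bits


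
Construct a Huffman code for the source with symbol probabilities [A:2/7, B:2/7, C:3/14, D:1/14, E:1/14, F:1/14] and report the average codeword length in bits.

Huffman tree construction:
Combine smallest probabilities repeatedly
Resulting codes:
  A: 10 (length 2)
  B: 11 (length 2)
  C: 00 (length 2)
  D: 0110 (length 4)
  E: 0111 (length 4)
  F: 010 (length 3)
Average length = Σ p(s) × length(s) = 2.3571 bits


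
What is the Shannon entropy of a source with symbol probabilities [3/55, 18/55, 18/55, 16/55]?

H(X) = -Σ p(x) log₂ p(x)
  -3/55 × log₂(3/55) = 0.2289
  -18/55 × log₂(18/55) = 0.5274
  -18/55 × log₂(18/55) = 0.5274
  -16/55 × log₂(16/55) = 0.5182
H(X) = 1.8019 bits


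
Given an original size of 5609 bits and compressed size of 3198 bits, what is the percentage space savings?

Space savings = (1 - Compressed/Original) × 100%
= (1 - 3198/5609) × 100%
= 42.98%


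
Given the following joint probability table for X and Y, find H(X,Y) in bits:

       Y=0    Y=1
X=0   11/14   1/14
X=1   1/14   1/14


H(X,Y) = -Σ p(x,y) log₂ p(x,y)
  p(0,0)=11/14: -0.7857 × log₂(0.7857) = 0.2734
  p(0,1)=1/14: -0.0714 × log₂(0.0714) = 0.2720
  p(1,0)=1/14: -0.0714 × log₂(0.0714) = 0.2720
  p(1,1)=1/14: -0.0714 × log₂(0.0714) = 0.2720
H(X,Y) = 1.0892 bits


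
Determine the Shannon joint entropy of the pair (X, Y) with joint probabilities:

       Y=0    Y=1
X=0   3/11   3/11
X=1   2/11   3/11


H(X,Y) = -Σ p(x,y) log₂ p(x,y)
  p(0,0)=3/11: -0.2727 × log₂(0.2727) = 0.5112
  p(0,1)=3/11: -0.2727 × log₂(0.2727) = 0.5112
  p(1,0)=2/11: -0.1818 × log₂(0.1818) = 0.4472
  p(1,1)=3/11: -0.2727 × log₂(0.2727) = 0.5112
H(X,Y) = 1.9808 bits


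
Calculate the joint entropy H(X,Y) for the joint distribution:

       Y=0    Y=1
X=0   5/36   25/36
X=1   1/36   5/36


H(X,Y) = -Σ p(x,y) log₂ p(x,y)
  p(0,0)=5/36: -0.1389 × log₂(0.1389) = 0.3956
  p(0,1)=25/36: -0.6944 × log₂(0.6944) = 0.3653
  p(1,0)=1/36: -0.0278 × log₂(0.0278) = 0.1436
  p(1,1)=5/36: -0.1389 × log₂(0.1389) = 0.3956
H(X,Y) = 1.3000 bits


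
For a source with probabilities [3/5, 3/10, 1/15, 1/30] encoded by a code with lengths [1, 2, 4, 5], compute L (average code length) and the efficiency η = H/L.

Average length L = Σ p_i × l_i = 1.6333 bits
Entropy H = 1.3873 bits
Efficiency η = H/L × 100% = 84.94%


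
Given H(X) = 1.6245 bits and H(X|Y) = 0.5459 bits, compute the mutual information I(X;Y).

I(X;Y) = H(X) - H(X|Y)
I(X;Y) = 1.6245 - 0.5459 = 1.0786 bits


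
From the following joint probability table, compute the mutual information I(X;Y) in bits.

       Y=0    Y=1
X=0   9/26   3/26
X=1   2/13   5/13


H(X) = 0.9957, H(Y) = 1.0000, H(X,Y) = 1.8349
I(X;Y) = H(X) + H(Y) - H(X,Y) = 0.1608 bits


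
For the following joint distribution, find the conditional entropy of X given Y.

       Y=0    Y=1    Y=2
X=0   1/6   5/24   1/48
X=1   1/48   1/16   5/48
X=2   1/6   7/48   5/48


H(X|Y) = Σ_y p(y) H(X|Y=y)
  p(Y=0) = 17/48, H(X|Y=0) = 1.2639
  p(Y=1) = 5/12, H(X|Y=1) = 1.4406
  p(Y=2) = 11/48, H(X|Y=2) = 1.3486
H(X|Y) = 0.3542×1.2639 + 0.4167×1.4406 + 0.2292×1.3486 = 1.3570 bits


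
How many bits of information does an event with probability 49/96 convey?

Information content I(x) = -log₂(p(x))
I = -log₂(49/96) = -log₂(0.5104)
I = 0.9703 bits


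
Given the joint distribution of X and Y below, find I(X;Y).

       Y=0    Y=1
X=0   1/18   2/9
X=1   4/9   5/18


H(X) = 0.8524, H(Y) = 1.0000, H(X,Y) = 1.7472
I(X;Y) = H(X) + H(Y) - H(X,Y) = 0.1052 bits


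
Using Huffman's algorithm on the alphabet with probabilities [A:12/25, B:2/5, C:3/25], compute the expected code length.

Huffman tree construction:
Combine smallest probabilities repeatedly
Resulting codes:
  A: 0 (length 1)
  B: 11 (length 2)
  C: 10 (length 2)
Average length = Σ p(s) × length(s) = 1.5200 bits


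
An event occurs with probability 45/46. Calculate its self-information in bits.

Information content I(x) = -log₂(p(x))
I = -log₂(45/46) = -log₂(0.9783)
I = 0.0317 bits


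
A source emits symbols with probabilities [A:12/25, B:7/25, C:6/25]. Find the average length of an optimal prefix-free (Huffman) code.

Huffman tree construction:
Combine smallest probabilities repeatedly
Resulting codes:
  A: 0 (length 1)
  B: 11 (length 2)
  C: 10 (length 2)
Average length = Σ p(s) × length(s) = 1.5200 bits


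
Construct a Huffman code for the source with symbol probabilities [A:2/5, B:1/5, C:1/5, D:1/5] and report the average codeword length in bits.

Huffman tree construction:
Combine smallest probabilities repeatedly
Resulting codes:
  A: 11 (length 2)
  B: 00 (length 2)
  C: 01 (length 2)
  D: 10 (length 2)
Average length = Σ p(s) × length(s) = 2.0000 bits


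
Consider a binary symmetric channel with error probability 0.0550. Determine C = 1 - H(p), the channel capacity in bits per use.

For BSC with error probability p:
C = 1 - H(p) where H(p) is binary entropy
H(0.0550) = -0.0550 × log₂(0.0550) - 0.9450 × log₂(0.9450)
H(p) = 0.3073
C = 1 - 0.3073 = 0.6927 bits/use


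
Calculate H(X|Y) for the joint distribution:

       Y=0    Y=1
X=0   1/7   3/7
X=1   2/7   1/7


H(X|Y) = Σ_y p(y) H(X|Y=y)
  p(Y=0) = 3/7, H(X|Y=0) = 0.9183
  p(Y=1) = 4/7, H(X|Y=1) = 0.8113
H(X|Y) = 0.4286×0.9183 + 0.5714×0.8113 = 0.8571 bits


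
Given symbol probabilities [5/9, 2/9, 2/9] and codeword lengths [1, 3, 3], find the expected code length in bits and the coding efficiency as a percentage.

Average length L = Σ p_i × l_i = 1.8889 bits
Entropy H = 1.4355 bits
Efficiency η = H/L × 100% = 76.00%


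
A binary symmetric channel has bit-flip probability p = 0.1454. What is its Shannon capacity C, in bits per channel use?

For BSC with error probability p:
C = 1 - H(p) where H(p) is binary entropy
H(0.1454) = -0.1454 × log₂(0.1454) - 0.8546 × log₂(0.8546)
H(p) = 0.5982
C = 1 - 0.5982 = 0.4018 bits/use


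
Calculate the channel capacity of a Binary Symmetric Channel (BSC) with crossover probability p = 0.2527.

For BSC with error probability p:
C = 1 - H(p) where H(p) is binary entropy
H(0.2527) = -0.2527 × log₂(0.2527) - 0.7473 × log₂(0.7473)
H(p) = 0.8155
C = 1 - 0.8155 = 0.1845 bits/use


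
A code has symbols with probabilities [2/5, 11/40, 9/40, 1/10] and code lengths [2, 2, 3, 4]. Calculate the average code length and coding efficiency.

Average length L = Σ p_i × l_i = 2.4250 bits
Entropy H = 1.8574 bits
Efficiency η = H/L × 100% = 76.59%


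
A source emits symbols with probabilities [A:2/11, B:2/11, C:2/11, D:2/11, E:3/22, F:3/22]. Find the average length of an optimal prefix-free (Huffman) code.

Huffman tree construction:
Combine smallest probabilities repeatedly
Resulting codes:
  A: 110 (length 3)
  B: 111 (length 3)
  C: 00 (length 2)
  D: 01 (length 2)
  E: 100 (length 3)
  F: 101 (length 3)
Average length = Σ p(s) × length(s) = 2.6364 bits


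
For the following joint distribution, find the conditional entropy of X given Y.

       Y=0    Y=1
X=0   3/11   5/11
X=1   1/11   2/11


H(X|Y) = Σ_y p(y) H(X|Y=y)
  p(Y=0) = 4/11, H(X|Y=0) = 0.8113
  p(Y=1) = 7/11, H(X|Y=1) = 0.8631
H(X|Y) = 0.3636×0.8113 + 0.6364×0.8631 = 0.8443 bits


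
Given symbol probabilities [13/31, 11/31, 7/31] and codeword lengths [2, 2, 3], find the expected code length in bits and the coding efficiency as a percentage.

Average length L = Σ p_i × l_i = 2.2258 bits
Entropy H = 1.5409 bits
Efficiency η = H/L × 100% = 69.23%


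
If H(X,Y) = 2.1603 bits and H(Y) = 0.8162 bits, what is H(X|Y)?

Chain rule: H(X,Y) = H(X|Y) + H(Y)
H(X|Y) = H(X,Y) - H(Y) = 2.1603 - 0.8162 = 1.3441 bits


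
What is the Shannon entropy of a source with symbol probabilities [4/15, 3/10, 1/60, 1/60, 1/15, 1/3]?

H(X) = -Σ p(x) log₂ p(x)
  -4/15 × log₂(4/15) = 0.5085
  -3/10 × log₂(3/10) = 0.5211
  -1/60 × log₂(1/60) = 0.0984
  -1/60 × log₂(1/60) = 0.0984
  -1/15 × log₂(1/15) = 0.2605
  -1/3 × log₂(1/3) = 0.5283
H(X) = 2.0153 bits


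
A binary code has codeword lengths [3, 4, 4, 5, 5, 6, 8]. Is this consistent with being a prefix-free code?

Kraft inequality: Σ 2^(-l_i) ≤ 1 for prefix-free code
Calculating: 2^(-3) + 2^(-4) + 2^(-4) + 2^(-5) + 2^(-5) + 2^(-6) + 2^(-8)
= 0.125 + 0.0625 + 0.0625 + 0.03125 + 0.03125 + 0.015625 + 0.00390625
= 0.3320
Since 0.3320 ≤ 1, prefix-free code exists


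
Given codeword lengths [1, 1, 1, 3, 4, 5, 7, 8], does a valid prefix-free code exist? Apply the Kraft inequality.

Kraft inequality: Σ 2^(-l_i) ≤ 1 for prefix-free code
Calculating: 2^(-1) + 2^(-1) + 2^(-1) + 2^(-3) + 2^(-4) + 2^(-5) + 2^(-7) + 2^(-8)
= 0.5 + 0.5 + 0.5 + 0.125 + 0.0625 + 0.03125 + 0.0078125 + 0.00390625
= 1.7305
Since 1.7305 > 1, prefix-free code does not exist


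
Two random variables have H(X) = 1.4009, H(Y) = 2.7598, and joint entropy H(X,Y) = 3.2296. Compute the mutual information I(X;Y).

I(X;Y) = H(X) + H(Y) - H(X,Y)
I(X;Y) = 1.4009 + 2.7598 - 3.2296 = 0.9311 bits


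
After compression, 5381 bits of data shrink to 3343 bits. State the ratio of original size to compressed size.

Compression ratio = Original / Compressed
= 5381 / 3343 = 1.61:1


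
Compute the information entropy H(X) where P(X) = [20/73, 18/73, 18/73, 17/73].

H(X) = -Σ p(x) log₂ p(x)
  -20/73 × log₂(20/73) = 0.5118
  -18/73 × log₂(18/73) = 0.4981
  -18/73 × log₂(18/73) = 0.4981
  -17/73 × log₂(17/73) = 0.4896
H(X) = 1.9975 bits


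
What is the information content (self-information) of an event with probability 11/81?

Information content I(x) = -log₂(p(x))
I = -log₂(11/81) = -log₂(0.1358)
I = 2.8804 bits


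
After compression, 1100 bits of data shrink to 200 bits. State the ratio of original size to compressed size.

Compression ratio = Original / Compressed
= 1100 / 200 = 5.50:1


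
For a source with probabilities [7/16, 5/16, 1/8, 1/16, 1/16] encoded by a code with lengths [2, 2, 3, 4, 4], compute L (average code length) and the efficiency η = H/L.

Average length L = Σ p_i × l_i = 2.3750 bits
Entropy H = 1.9212 bits
Efficiency η = H/L × 100% = 80.89%


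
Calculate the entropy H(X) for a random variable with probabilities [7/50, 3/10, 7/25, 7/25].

H(X) = -Σ p(x) log₂ p(x)
  -7/50 × log₂(7/50) = 0.3971
  -3/10 × log₂(3/10) = 0.5211
  -7/25 × log₂(7/25) = 0.5142
  -7/25 × log₂(7/25) = 0.5142
H(X) = 1.9466 bits


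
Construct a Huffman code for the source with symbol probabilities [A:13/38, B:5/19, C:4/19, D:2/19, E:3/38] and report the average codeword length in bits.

Huffman tree construction:
Combine smallest probabilities repeatedly
Resulting codes:
  A: 11 (length 2)
  B: 10 (length 2)
  C: 01 (length 2)
  D: 001 (length 3)
  E: 000 (length 3)
Average length = Σ p(s) × length(s) = 2.1842 bits


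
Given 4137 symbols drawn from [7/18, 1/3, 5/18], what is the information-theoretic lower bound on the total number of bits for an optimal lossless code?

Entropy H = 1.5715 bits/symbol
Minimum bits = H × n = 1.5715 × 4137
= 6501.47 bits


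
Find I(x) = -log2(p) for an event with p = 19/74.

Information content I(x) = -log₂(p(x))
I = -log₂(19/74) = -log₂(0.2568)
I = 1.9615 bits


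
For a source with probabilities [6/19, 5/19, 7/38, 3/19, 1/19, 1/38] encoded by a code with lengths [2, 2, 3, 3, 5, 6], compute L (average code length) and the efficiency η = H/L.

Average length L = Σ p_i × l_i = 2.6053 bits
Entropy H = 2.2637 bits
Efficiency η = H/L × 100% = 86.89%


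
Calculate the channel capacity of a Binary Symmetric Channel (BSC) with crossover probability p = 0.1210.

For BSC with error probability p:
C = 1 - H(p) where H(p) is binary entropy
H(0.1210) = -0.1210 × log₂(0.1210) - 0.8790 × log₂(0.8790)
H(p) = 0.5322
C = 1 - 0.5322 = 0.4678 bits/use


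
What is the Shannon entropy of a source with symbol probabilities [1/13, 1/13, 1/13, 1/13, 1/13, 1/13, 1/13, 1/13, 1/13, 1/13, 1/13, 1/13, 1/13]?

H(X) = -Σ p(x) log₂ p(x)
  -1/13 × log₂(1/13) = 0.2846
  -1/13 × log₂(1/13) = 0.2846
  -1/13 × log₂(1/13) = 0.2846
  -1/13 × log₂(1/13) = 0.2846
  -1/13 × log₂(1/13) = 0.2846
  -1/13 × log₂(1/13) = 0.2846
  -1/13 × log₂(1/13) = 0.2846
  -1/13 × log₂(1/13) = 0.2846
  -1/13 × log₂(1/13) = 0.2846
  -1/13 × log₂(1/13) = 0.2846
  -1/13 × log₂(1/13) = 0.2846
  -1/13 × log₂(1/13) = 0.2846
  -1/13 × log₂(1/13) = 0.2846
H(X) = 3.7004 bits


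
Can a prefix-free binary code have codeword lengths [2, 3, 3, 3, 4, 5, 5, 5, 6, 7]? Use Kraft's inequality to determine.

Kraft inequality: Σ 2^(-l_i) ≤ 1 for prefix-free code
Calculating: 2^(-2) + 2^(-3) + 2^(-3) + 2^(-3) + 2^(-4) + 2^(-5) + 2^(-5) + 2^(-5) + 2^(-6) + 2^(-7)
= 0.25 + 0.125 + 0.125 + 0.125 + 0.0625 + 0.03125 + 0.03125 + 0.03125 + 0.015625 + 0.0078125
= 0.8047
Since 0.8047 ≤ 1, prefix-free code exists


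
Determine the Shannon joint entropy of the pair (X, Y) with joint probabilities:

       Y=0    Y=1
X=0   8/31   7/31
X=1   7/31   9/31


H(X,Y) = -Σ p(x,y) log₂ p(x,y)
  p(0,0)=8/31: -0.2581 × log₂(0.2581) = 0.5043
  p(0,1)=7/31: -0.2258 × log₂(0.2258) = 0.4848
  p(1,0)=7/31: -0.2258 × log₂(0.2258) = 0.4848
  p(1,1)=9/31: -0.2903 × log₂(0.2903) = 0.5180
H(X,Y) = 1.9919 bits


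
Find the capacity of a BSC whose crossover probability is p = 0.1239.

For BSC with error probability p:
C = 1 - H(p) where H(p) is binary entropy
H(0.1239) = -0.1239 × log₂(0.1239) - 0.8761 × log₂(0.8761)
H(p) = 0.5405
C = 1 - 0.5405 = 0.4595 bits/use


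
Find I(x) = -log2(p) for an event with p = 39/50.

Information content I(x) = -log₂(p(x))
I = -log₂(39/50) = -log₂(0.7800)
I = 0.3585 bits


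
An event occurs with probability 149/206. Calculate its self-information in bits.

Information content I(x) = -log₂(p(x))
I = -log₂(149/206) = -log₂(0.7233)
I = 0.4673 bits


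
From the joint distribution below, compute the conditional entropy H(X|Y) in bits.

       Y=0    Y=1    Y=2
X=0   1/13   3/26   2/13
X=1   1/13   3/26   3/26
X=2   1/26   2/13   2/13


H(X|Y) = Σ_y p(y) H(X|Y=y)
  p(Y=0) = 5/26, H(X|Y=0) = 1.5219
  p(Y=1) = 5/13, H(X|Y=1) = 1.5710
  p(Y=2) = 11/26, H(X|Y=2) = 1.5726
H(X|Y) = 0.1923×1.5219 + 0.3846×1.5710 + 0.4231×1.5726 = 1.5622 bits


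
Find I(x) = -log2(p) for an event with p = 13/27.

Information content I(x) = -log₂(p(x))
I = -log₂(13/27) = -log₂(0.4815)
I = 1.0544 bits


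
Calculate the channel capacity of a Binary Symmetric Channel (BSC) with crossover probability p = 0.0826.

For BSC with error probability p:
C = 1 - H(p) where H(p) is binary entropy
H(0.0826) = -0.0826 × log₂(0.0826) - 0.9174 × log₂(0.9174)
H(p) = 0.4113
C = 1 - 0.4113 = 0.5887 bits/use


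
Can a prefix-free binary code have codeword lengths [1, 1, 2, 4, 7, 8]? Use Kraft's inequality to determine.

Kraft inequality: Σ 2^(-l_i) ≤ 1 for prefix-free code
Calculating: 2^(-1) + 2^(-1) + 2^(-2) + 2^(-4) + 2^(-7) + 2^(-8)
= 0.5 + 0.5 + 0.25 + 0.0625 + 0.0078125 + 0.00390625
= 1.3242
Since 1.3242 > 1, prefix-free code does not exist


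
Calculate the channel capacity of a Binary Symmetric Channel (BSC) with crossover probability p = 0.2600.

For BSC with error probability p:
C = 1 - H(p) where H(p) is binary entropy
H(0.2600) = -0.2600 × log₂(0.2600) - 0.7400 × log₂(0.7400)
H(p) = 0.8267
C = 1 - 0.8267 = 0.1733 bits/use


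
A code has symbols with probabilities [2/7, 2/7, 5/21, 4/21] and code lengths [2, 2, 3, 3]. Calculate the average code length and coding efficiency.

Average length L = Σ p_i × l_i = 2.4286 bits
Entropy H = 1.9814 bits
Efficiency η = H/L × 100% = 81.59%


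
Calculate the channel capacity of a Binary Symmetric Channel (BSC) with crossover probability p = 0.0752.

For BSC with error probability p:
C = 1 - H(p) where H(p) is binary entropy
H(0.0752) = -0.0752 × log₂(0.0752) - 0.9248 × log₂(0.9248)
H(p) = 0.3850
C = 1 - 0.3850 = 0.6150 bits/use


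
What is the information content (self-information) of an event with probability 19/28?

Information content I(x) = -log₂(p(x))
I = -log₂(19/28) = -log₂(0.6786)
I = 0.5594 bits


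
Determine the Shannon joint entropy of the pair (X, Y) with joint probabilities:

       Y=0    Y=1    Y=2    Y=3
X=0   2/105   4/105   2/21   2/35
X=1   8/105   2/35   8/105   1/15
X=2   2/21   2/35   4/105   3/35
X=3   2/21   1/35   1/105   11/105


H(X,Y) = -Σ p(x,y) log₂ p(x,y)
  p(0,0)=2/105: -0.0190 × log₂(0.0190) = 0.1088
  p(0,1)=4/105: -0.0381 × log₂(0.0381) = 0.1796
  p(0,2)=2/21: -0.0952 × log₂(0.0952) = 0.3231
  p(0,3)=2/35: -0.0571 × log₂(0.0571) = 0.2360
  p(1,0)=8/105: -0.0762 × log₂(0.0762) = 0.2830
  p(1,1)=2/35: -0.0571 × log₂(0.0571) = 0.2360
  p(1,2)=8/105: -0.0762 × log₂(0.0762) = 0.2830
  p(1,3)=1/15: -0.0667 × log₂(0.0667) = 0.2605
  p(2,0)=2/21: -0.0952 × log₂(0.0952) = 0.3231
  p(2,1)=2/35: -0.0571 × log₂(0.0571) = 0.2360
  p(2,2)=4/105: -0.0381 × log₂(0.0381) = 0.1796
  p(2,3)=3/35: -0.0857 × log₂(0.0857) = 0.3038
  p(3,0)=2/21: -0.0952 × log₂(0.0952) = 0.3231
  p(3,1)=1/35: -0.0286 × log₂(0.0286) = 0.1466
  p(3,2)=1/105: -0.0095 × log₂(0.0095) = 0.0639
  p(3,3)=11/105: -0.1048 × log₂(0.1048) = 0.3410
H(X,Y) = 3.8268 bits


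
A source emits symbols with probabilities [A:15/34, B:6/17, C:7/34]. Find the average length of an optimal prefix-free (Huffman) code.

Huffman tree construction:
Combine smallest probabilities repeatedly
Resulting codes:
  A: 0 (length 1)
  B: 11 (length 2)
  C: 10 (length 2)
Average length = Σ p(s) × length(s) = 1.5588 bits


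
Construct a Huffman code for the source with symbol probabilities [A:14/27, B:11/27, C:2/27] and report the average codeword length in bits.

Huffman tree construction:
Combine smallest probabilities repeatedly
Resulting codes:
  A: 1 (length 1)
  B: 01 (length 2)
  C: 00 (length 2)
Average length = Σ p(s) × length(s) = 1.4815 bits


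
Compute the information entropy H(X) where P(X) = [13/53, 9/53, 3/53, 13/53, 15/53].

H(X) = -Σ p(x) log₂ p(x)
  -13/53 × log₂(13/53) = 0.4973
  -9/53 × log₂(9/53) = 0.4344
  -3/53 × log₂(3/53) = 0.2345
  -13/53 × log₂(13/53) = 0.4973
  -15/53 × log₂(15/53) = 0.5154
H(X) = 2.1789 bits


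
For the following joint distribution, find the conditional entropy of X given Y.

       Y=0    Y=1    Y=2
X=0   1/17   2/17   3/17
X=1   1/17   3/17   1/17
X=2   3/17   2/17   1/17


H(X|Y) = Σ_y p(y) H(X|Y=y)
  p(Y=0) = 5/17, H(X|Y=0) = 1.3710
  p(Y=1) = 7/17, H(X|Y=1) = 1.5567
  p(Y=2) = 5/17, H(X|Y=2) = 1.3710
H(X|Y) = 0.2941×1.3710 + 0.4118×1.5567 + 0.2941×1.3710 = 1.4474 bits


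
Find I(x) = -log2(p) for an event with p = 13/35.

Information content I(x) = -log₂(p(x))
I = -log₂(13/35) = -log₂(0.3714)
I = 1.4288 bits


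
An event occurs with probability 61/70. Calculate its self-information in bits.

Information content I(x) = -log₂(p(x))
I = -log₂(61/70) = -log₂(0.8714)
I = 0.1985 bits


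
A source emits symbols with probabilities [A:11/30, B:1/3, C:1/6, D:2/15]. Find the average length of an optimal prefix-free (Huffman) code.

Huffman tree construction:
Combine smallest probabilities repeatedly
Resulting codes:
  A: 0 (length 1)
  B: 11 (length 2)
  C: 101 (length 3)
  D: 100 (length 3)
Average length = Σ p(s) × length(s) = 1.9333 bits


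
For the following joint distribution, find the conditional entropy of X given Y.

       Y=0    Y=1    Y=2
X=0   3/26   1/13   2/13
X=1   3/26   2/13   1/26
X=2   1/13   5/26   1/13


H(X|Y) = Σ_y p(y) H(X|Y=y)
  p(Y=0) = 4/13, H(X|Y=0) = 1.5613
  p(Y=1) = 11/26, H(X|Y=1) = 1.4949
  p(Y=2) = 7/26, H(X|Y=2) = 1.3788
H(X|Y) = 0.3077×1.5613 + 0.4231×1.4949 + 0.2692×1.3788 = 1.4841 bits


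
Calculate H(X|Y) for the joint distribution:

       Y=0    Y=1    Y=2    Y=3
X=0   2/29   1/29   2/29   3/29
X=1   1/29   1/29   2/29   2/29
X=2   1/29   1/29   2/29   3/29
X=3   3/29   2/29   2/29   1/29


H(X|Y) = Σ_y p(y) H(X|Y=y)
  p(Y=0) = 7/29, H(X|Y=0) = 1.8424
  p(Y=1) = 5/29, H(X|Y=1) = 1.9219
  p(Y=2) = 8/29, H(X|Y=2) = 2.0000
  p(Y=3) = 9/29, H(X|Y=3) = 1.8911
H(X|Y) = 0.2414×1.8424 + 0.1724×1.9219 + 0.2759×2.0000 + 0.3103×1.8911 = 1.9147 bits


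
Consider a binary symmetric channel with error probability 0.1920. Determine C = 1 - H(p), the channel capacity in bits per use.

For BSC with error probability p:
C = 1 - H(p) where H(p) is binary entropy
H(0.1920) = -0.1920 × log₂(0.1920) - 0.8080 × log₂(0.8080)
H(p) = 0.7056
C = 1 - 0.7056 = 0.2944 bits/use


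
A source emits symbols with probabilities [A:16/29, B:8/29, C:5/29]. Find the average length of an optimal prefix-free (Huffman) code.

Huffman tree construction:
Combine smallest probabilities repeatedly
Resulting codes:
  A: 1 (length 1)
  B: 01 (length 2)
  C: 00 (length 2)
Average length = Σ p(s) × length(s) = 1.4483 bits


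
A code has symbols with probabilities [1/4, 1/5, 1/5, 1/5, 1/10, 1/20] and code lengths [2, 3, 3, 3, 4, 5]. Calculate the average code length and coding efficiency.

Average length L = Σ p_i × l_i = 2.9500 bits
Entropy H = 2.4414 bits
Efficiency η = H/L × 100% = 82.76%


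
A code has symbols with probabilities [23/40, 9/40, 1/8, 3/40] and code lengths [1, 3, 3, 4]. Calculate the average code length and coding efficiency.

Average length L = Σ p_i × l_i = 1.9250 bits
Entropy H = 1.5985 bits
Efficiency η = H/L × 100% = 83.04%


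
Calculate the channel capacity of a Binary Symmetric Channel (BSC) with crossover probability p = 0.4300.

For BSC with error probability p:
C = 1 - H(p) where H(p) is binary entropy
H(0.4300) = -0.4300 × log₂(0.4300) - 0.5700 × log₂(0.5700)
H(p) = 0.9858
C = 1 - 0.9858 = 0.0142 bits/use


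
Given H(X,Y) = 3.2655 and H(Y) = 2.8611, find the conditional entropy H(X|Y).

Chain rule: H(X,Y) = H(X|Y) + H(Y)
H(X|Y) = H(X,Y) - H(Y) = 3.2655 - 2.8611 = 0.4044 bits


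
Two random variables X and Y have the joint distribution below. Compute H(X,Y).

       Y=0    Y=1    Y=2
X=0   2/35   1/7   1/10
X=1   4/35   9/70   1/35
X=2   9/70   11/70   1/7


H(X,Y) = -Σ p(x,y) log₂ p(x,y)
  p(0,0)=2/35: -0.0571 × log₂(0.0571) = 0.2360
  p(0,1)=1/7: -0.1429 × log₂(0.1429) = 0.4011
  p(0,2)=1/10: -0.1000 × log₂(0.1000) = 0.3322
  p(1,0)=4/35: -0.1143 × log₂(0.1143) = 0.3576
  p(1,1)=9/70: -0.1286 × log₂(0.1286) = 0.3805
  p(1,2)=1/35: -0.0286 × log₂(0.0286) = 0.1466
  p(2,0)=9/70: -0.1286 × log₂(0.1286) = 0.3805
  p(2,1)=11/70: -0.1571 × log₂(0.1571) = 0.4195
  p(2,2)=1/7: -0.1429 × log₂(0.1429) = 0.4011
H(X,Y) = 3.0550 bits


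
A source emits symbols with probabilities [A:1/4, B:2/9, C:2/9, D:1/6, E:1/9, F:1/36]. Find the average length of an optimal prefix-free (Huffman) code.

Huffman tree construction:
Combine smallest probabilities repeatedly
Resulting codes:
  A: 10 (length 2)
  B: 00 (length 2)
  C: 01 (length 2)
  D: 111 (length 3)
  E: 1101 (length 4)
  F: 1100 (length 4)
Average length = Σ p(s) × length(s) = 2.4444 bits


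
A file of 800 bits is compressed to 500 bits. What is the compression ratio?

Compression ratio = Original / Compressed
= 800 / 500 = 1.60:1


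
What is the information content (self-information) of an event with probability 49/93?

Information content I(x) = -log₂(p(x))
I = -log₂(49/93) = -log₂(0.5269)
I = 0.9244 bits


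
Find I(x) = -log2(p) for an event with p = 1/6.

Information content I(x) = -log₂(p(x))
I = -log₂(1/6) = -log₂(0.1667)
I = 2.5850 bits


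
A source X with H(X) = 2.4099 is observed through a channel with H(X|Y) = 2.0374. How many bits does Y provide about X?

I(X;Y) = H(X) - H(X|Y)
I(X;Y) = 2.4099 - 2.0374 = 0.3725 bits


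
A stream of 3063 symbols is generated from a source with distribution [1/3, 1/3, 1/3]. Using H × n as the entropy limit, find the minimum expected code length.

Entropy H = 1.5850 bits/symbol
Minimum bits = H × n = 1.5850 × 3063
= 4854.74 bits


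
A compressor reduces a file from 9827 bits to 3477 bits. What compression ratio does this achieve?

Compression ratio = Original / Compressed
= 9827 / 3477 = 2.83:1


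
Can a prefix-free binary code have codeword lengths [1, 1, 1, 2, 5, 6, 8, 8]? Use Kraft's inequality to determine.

Kraft inequality: Σ 2^(-l_i) ≤ 1 for prefix-free code
Calculating: 2^(-1) + 2^(-1) + 2^(-1) + 2^(-2) + 2^(-5) + 2^(-6) + 2^(-8) + 2^(-8)
= 0.5 + 0.5 + 0.5 + 0.25 + 0.03125 + 0.015625 + 0.00390625 + 0.00390625
= 1.8047
Since 1.8047 > 1, prefix-free code does not exist


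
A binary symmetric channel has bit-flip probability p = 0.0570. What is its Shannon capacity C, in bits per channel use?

For BSC with error probability p:
C = 1 - H(p) where H(p) is binary entropy
H(0.0570) = -0.0570 × log₂(0.0570) - 0.9430 × log₂(0.9430)
H(p) = 0.3154
C = 1 - 0.3154 = 0.6846 bits/use


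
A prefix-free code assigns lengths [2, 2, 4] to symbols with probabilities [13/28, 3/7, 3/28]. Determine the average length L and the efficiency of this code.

Average length L = Σ p_i × l_i = 2.2143 bits
Entropy H = 1.3831 bits
Efficiency η = H/L × 100% = 62.46%


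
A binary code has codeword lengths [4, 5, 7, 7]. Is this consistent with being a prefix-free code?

Kraft inequality: Σ 2^(-l_i) ≤ 1 for prefix-free code
Calculating: 2^(-4) + 2^(-5) + 2^(-7) + 2^(-7)
= 0.0625 + 0.03125 + 0.0078125 + 0.0078125
= 0.1094
Since 0.1094 ≤ 1, prefix-free code exists


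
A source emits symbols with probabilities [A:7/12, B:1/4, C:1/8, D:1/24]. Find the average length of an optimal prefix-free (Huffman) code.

Huffman tree construction:
Combine smallest probabilities repeatedly
Resulting codes:
  A: 1 (length 1)
  B: 01 (length 2)
  C: 001 (length 3)
  D: 000 (length 3)
Average length = Σ p(s) × length(s) = 1.5833 bits


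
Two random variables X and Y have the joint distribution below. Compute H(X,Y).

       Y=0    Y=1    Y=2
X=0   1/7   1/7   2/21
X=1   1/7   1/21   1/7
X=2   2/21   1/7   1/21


H(X,Y) = -Σ p(x,y) log₂ p(x,y)
  p(0,0)=1/7: -0.1429 × log₂(0.1429) = 0.4011
  p(0,1)=1/7: -0.1429 × log₂(0.1429) = 0.4011
  p(0,2)=2/21: -0.0952 × log₂(0.0952) = 0.3231
  p(1,0)=1/7: -0.1429 × log₂(0.1429) = 0.4011
  p(1,1)=1/21: -0.0476 × log₂(0.0476) = 0.2092
  p(1,2)=1/7: -0.1429 × log₂(0.1429) = 0.4011
  p(2,0)=2/21: -0.0952 × log₂(0.0952) = 0.3231
  p(2,1)=1/7: -0.1429 × log₂(0.1429) = 0.4011
  p(2,2)=1/21: -0.0476 × log₂(0.0476) = 0.2092
H(X,Y) = 3.0697 bits


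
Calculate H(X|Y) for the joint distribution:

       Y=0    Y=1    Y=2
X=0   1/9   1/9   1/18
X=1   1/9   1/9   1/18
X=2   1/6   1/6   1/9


H(X|Y) = Σ_y p(y) H(X|Y=y)
  p(Y=0) = 7/18, H(X|Y=0) = 1.5567
  p(Y=1) = 7/18, H(X|Y=1) = 1.5567
  p(Y=2) = 2/9, H(X|Y=2) = 1.5000
H(X|Y) = 0.3889×1.5567 + 0.3889×1.5567 + 0.2222×1.5000 = 1.5441 bits


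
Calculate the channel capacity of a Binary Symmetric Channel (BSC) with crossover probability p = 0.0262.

For BSC with error probability p:
C = 1 - H(p) where H(p) is binary entropy
H(0.0262) = -0.0262 × log₂(0.0262) - 0.9738 × log₂(0.9738)
H(p) = 0.1750
C = 1 - 0.1750 = 0.8250 bits/use


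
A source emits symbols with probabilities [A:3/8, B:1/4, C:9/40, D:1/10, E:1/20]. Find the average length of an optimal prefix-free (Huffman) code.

Huffman tree construction:
Combine smallest probabilities repeatedly
Resulting codes:
  A: 11 (length 2)
  B: 10 (length 2)
  C: 01 (length 2)
  D: 001 (length 3)
  E: 000 (length 3)
Average length = Σ p(s) × length(s) = 2.1500 bits


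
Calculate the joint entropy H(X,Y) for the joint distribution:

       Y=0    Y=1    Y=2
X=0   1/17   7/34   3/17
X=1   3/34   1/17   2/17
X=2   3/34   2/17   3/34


H(X,Y) = -Σ p(x,y) log₂ p(x,y)
  p(0,0)=1/17: -0.0588 × log₂(0.0588) = 0.2404
  p(0,1)=7/34: -0.2059 × log₂(0.2059) = 0.4694
  p(0,2)=3/17: -0.1765 × log₂(0.1765) = 0.4416
  p(1,0)=3/34: -0.0882 × log₂(0.0882) = 0.3090
  p(1,1)=1/17: -0.0588 × log₂(0.0588) = 0.2404
  p(1,2)=2/17: -0.1176 × log₂(0.1176) = 0.3632
  p(2,0)=3/34: -0.0882 × log₂(0.0882) = 0.3090
  p(2,1)=2/17: -0.1176 × log₂(0.1176) = 0.3632
  p(2,2)=3/34: -0.0882 × log₂(0.0882) = 0.3090
H(X,Y) = 3.0455 bits


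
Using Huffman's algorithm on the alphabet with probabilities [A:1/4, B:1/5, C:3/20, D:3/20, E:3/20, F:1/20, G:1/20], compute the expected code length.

Huffman tree construction:
Combine smallest probabilities repeatedly
Resulting codes:
  A: 01 (length 2)
  B: 00 (length 2)
  C: 101 (length 3)
  D: 110 (length 3)
  E: 111 (length 3)
  F: 1000 (length 4)
  G: 1001 (length 4)
Average length = Σ p(s) × length(s) = 2.6500 bits


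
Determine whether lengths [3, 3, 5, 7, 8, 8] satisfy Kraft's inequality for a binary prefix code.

Kraft inequality: Σ 2^(-l_i) ≤ 1 for prefix-free code
Calculating: 2^(-3) + 2^(-3) + 2^(-5) + 2^(-7) + 2^(-8) + 2^(-8)
= 0.125 + 0.125 + 0.03125 + 0.0078125 + 0.00390625 + 0.00390625
= 0.2969
Since 0.2969 ≤ 1, prefix-free code exists


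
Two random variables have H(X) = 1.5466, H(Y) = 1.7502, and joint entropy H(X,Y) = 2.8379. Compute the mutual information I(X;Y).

I(X;Y) = H(X) + H(Y) - H(X,Y)
I(X;Y) = 1.5466 + 1.7502 - 2.8379 = 0.4589 bits


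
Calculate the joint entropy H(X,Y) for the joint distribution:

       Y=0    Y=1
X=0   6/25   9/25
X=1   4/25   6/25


H(X,Y) = -Σ p(x,y) log₂ p(x,y)
  p(0,0)=6/25: -0.2400 × log₂(0.2400) = 0.4941
  p(0,1)=9/25: -0.3600 × log₂(0.3600) = 0.5306
  p(1,0)=4/25: -0.1600 × log₂(0.1600) = 0.4230
  p(1,1)=6/25: -0.2400 × log₂(0.2400) = 0.4941
H(X,Y) = 1.9419 bits


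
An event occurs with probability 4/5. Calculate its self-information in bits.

Information content I(x) = -log₂(p(x))
I = -log₂(4/5) = -log₂(0.8000)
I = 0.3219 bits


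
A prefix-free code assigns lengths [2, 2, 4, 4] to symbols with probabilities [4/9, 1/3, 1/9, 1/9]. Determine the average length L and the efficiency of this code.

Average length L = Σ p_i × l_i = 2.4444 bits
Entropy H = 1.7527 bits
Efficiency η = H/L × 100% = 71.70%


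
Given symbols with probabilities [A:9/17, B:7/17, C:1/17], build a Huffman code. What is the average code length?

Huffman tree construction:
Combine smallest probabilities repeatedly
Resulting codes:
  A: 1 (length 1)
  B: 01 (length 2)
  C: 00 (length 2)
Average length = Σ p(s) × length(s) = 1.4706 bits


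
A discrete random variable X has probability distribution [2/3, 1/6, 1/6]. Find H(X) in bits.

H(X) = -Σ p(x) log₂ p(x)
  -2/3 × log₂(2/3) = 0.3900
  -1/6 × log₂(1/6) = 0.4308
  -1/6 × log₂(1/6) = 0.4308
H(X) = 1.2516 bits


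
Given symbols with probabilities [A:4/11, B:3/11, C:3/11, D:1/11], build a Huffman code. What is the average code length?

Huffman tree construction:
Combine smallest probabilities repeatedly
Resulting codes:
  A: 11 (length 2)
  B: 01 (length 2)
  C: 10 (length 2)
  D: 00 (length 2)
Average length = Σ p(s) × length(s) = 2.0000 bits


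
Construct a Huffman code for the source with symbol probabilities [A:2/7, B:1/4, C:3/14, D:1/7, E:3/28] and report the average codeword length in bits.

Huffman tree construction:
Combine smallest probabilities repeatedly
Resulting codes:
  A: 11 (length 2)
  B: 01 (length 2)
  C: 00 (length 2)
  D: 101 (length 3)
  E: 100 (length 3)
Average length = Σ p(s) × length(s) = 2.2500 bits


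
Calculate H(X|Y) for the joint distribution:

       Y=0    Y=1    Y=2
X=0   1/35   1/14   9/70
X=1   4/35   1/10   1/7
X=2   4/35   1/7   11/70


H(X|Y) = Σ_y p(y) H(X|Y=y)
  p(Y=0) = 9/35, H(X|Y=0) = 1.3921
  p(Y=1) = 11/35, H(X|Y=1) = 1.5285
  p(Y=2) = 3/7, H(X|Y=2) = 1.5801
H(X|Y) = 0.2571×1.3921 + 0.3143×1.5285 + 0.4286×1.5801 = 1.5156 bits


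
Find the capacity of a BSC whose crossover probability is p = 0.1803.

For BSC with error probability p:
C = 1 - H(p) where H(p) is binary entropy
H(0.1803) = -0.1803 × log₂(0.1803) - 0.8197 × log₂(0.8197)
H(p) = 0.6807
C = 1 - 0.6807 = 0.3193 bits/use


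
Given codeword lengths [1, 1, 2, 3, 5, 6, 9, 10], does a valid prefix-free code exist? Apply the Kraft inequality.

Kraft inequality: Σ 2^(-l_i) ≤ 1 for prefix-free code
Calculating: 2^(-1) + 2^(-1) + 2^(-2) + 2^(-3) + 2^(-5) + 2^(-6) + 2^(-9) + 2^(-10)
= 0.5 + 0.5 + 0.25 + 0.125 + 0.03125 + 0.015625 + 0.001953125 + 0.0009765625
= 1.4248
Since 1.4248 > 1, prefix-free code does not exist


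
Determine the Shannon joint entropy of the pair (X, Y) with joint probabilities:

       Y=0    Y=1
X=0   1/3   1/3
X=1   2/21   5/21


H(X,Y) = -Σ p(x,y) log₂ p(x,y)
  p(0,0)=1/3: -0.3333 × log₂(0.3333) = 0.5283
  p(0,1)=1/3: -0.3333 × log₂(0.3333) = 0.5283
  p(1,0)=2/21: -0.0952 × log₂(0.0952) = 0.3231
  p(1,1)=5/21: -0.2381 × log₂(0.2381) = 0.4929
H(X,Y) = 1.8727 bits


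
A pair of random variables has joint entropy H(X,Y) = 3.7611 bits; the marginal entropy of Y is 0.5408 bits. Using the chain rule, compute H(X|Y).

Chain rule: H(X,Y) = H(X|Y) + H(Y)
H(X|Y) = H(X,Y) - H(Y) = 3.7611 - 0.5408 = 3.2203 bits


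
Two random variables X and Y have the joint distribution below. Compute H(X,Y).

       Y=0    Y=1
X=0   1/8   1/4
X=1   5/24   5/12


H(X,Y) = -Σ p(x,y) log₂ p(x,y)
  p(0,0)=1/8: -0.1250 × log₂(0.1250) = 0.3750
  p(0,1)=1/4: -0.2500 × log₂(0.2500) = 0.5000
  p(1,0)=5/24: -0.2083 × log₂(0.2083) = 0.4715
  p(1,1)=5/12: -0.4167 × log₂(0.4167) = 0.5263
H(X,Y) = 1.8727 bits


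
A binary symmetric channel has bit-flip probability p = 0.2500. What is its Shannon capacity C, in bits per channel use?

For BSC with error probability p:
C = 1 - H(p) where H(p) is binary entropy
H(0.2500) = -0.2500 × log₂(0.2500) - 0.7500 × log₂(0.7500)
H(p) = 0.8113
C = 1 - 0.8113 = 0.1887 bits/use


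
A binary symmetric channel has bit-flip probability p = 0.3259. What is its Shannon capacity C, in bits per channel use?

For BSC with error probability p:
C = 1 - H(p) where H(p) is binary entropy
H(0.3259) = -0.3259 × log₂(0.3259) - 0.6741 × log₂(0.6741)
H(p) = 0.9107
C = 1 - 0.9107 = 0.0893 bits/use


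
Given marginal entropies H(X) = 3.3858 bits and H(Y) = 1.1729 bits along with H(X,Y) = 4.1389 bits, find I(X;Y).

I(X;Y) = H(X) + H(Y) - H(X,Y)
I(X;Y) = 3.3858 + 1.1729 - 4.1389 = 0.4198 bits


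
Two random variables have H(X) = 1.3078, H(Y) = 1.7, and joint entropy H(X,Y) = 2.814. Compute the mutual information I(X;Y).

I(X;Y) = H(X) + H(Y) - H(X,Y)
I(X;Y) = 1.3078 + 1.7 - 2.814 = 0.1938 bits


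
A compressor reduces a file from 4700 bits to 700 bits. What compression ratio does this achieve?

Compression ratio = Original / Compressed
= 4700 / 700 = 6.71:1


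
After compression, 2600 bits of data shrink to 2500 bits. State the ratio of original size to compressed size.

Compression ratio = Original / Compressed
= 2600 / 2500 = 1.04:1


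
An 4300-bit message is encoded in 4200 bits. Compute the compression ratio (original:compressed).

Compression ratio = Original / Compressed
= 4300 / 4200 = 1.02:1


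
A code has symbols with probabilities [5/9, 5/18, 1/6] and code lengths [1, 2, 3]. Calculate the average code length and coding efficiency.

Average length L = Σ p_i × l_i = 1.6111 bits
Entropy H = 1.4153 bits
Efficiency η = H/L × 100% = 87.84%


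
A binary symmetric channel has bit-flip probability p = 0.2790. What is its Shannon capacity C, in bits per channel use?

For BSC with error probability p:
C = 1 - H(p) where H(p) is binary entropy
H(0.2790) = -0.2790 × log₂(0.2790) - 0.7210 × log₂(0.7210)
H(p) = 0.8541
C = 1 - 0.8541 = 0.1459 bits/use


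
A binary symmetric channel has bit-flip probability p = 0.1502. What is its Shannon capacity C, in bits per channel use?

For BSC with error probability p:
C = 1 - H(p) where H(p) is binary entropy
H(0.1502) = -0.1502 × log₂(0.1502) - 0.8498 × log₂(0.8498)
H(p) = 0.6103
C = 1 - 0.6103 = 0.3897 bits/use


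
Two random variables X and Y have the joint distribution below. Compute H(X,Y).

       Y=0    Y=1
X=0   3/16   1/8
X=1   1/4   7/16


H(X,Y) = -Σ p(x,y) log₂ p(x,y)
  p(0,0)=3/16: -0.1875 × log₂(0.1875) = 0.4528
  p(0,1)=1/8: -0.1250 × log₂(0.1250) = 0.3750
  p(1,0)=1/4: -0.2500 × log₂(0.2500) = 0.5000
  p(1,1)=7/16: -0.4375 × log₂(0.4375) = 0.5218
H(X,Y) = 1.8496 bits


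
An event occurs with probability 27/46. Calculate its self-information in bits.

Information content I(x) = -log₂(p(x))
I = -log₂(27/46) = -log₂(0.5870)
I = 0.7687 bits


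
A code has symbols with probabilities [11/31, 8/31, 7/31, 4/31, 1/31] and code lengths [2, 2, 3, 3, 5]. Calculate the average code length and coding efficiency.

Average length L = Σ p_i × l_i = 2.4516 bits
Entropy H = 2.0605 bits
Efficiency η = H/L × 100% = 84.05%


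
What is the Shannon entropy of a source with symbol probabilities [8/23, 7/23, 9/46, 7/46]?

H(X) = -Σ p(x) log₂ p(x)
  -8/23 × log₂(8/23) = 0.5299
  -7/23 × log₂(7/23) = 0.5223
  -9/46 × log₂(9/46) = 0.4605
  -7/46 × log₂(7/46) = 0.4133
H(X) = 1.9261 bits


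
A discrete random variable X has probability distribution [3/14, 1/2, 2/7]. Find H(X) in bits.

H(X) = -Σ p(x) log₂ p(x)
  -3/14 × log₂(3/14) = 0.4762
  -1/2 × log₂(1/2) = 0.5000
  -2/7 × log₂(2/7) = 0.5164
H(X) = 1.4926 bits


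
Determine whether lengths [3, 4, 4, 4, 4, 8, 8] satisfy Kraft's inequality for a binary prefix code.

Kraft inequality: Σ 2^(-l_i) ≤ 1 for prefix-free code
Calculating: 2^(-3) + 2^(-4) + 2^(-4) + 2^(-4) + 2^(-4) + 2^(-8) + 2^(-8)
= 0.125 + 0.0625 + 0.0625 + 0.0625 + 0.0625 + 0.00390625 + 0.00390625
= 0.3828
Since 0.3828 ≤ 1, prefix-free code exists


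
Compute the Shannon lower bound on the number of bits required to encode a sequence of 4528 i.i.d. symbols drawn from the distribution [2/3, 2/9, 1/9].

Entropy H = 1.2244 bits/symbol
Minimum bits = H × n = 1.2244 × 4528
= 5544.06 bits
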